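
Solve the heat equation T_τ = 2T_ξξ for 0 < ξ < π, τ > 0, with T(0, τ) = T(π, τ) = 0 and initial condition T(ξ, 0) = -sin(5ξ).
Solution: Separating variables: T = Σ c_n exp(-2n²τ) sin(nξ). From T(ξ,0) = -sin(5ξ): c_5=-1.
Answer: T(ξ, τ) = -exp(-50τ)sin(5ξ)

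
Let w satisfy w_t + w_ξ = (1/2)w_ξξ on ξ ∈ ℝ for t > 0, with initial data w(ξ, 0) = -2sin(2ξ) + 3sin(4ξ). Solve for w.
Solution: Change to a moving frame: let η = ξ - t, σ = t and write w(ξ,t) = u(η,σ).
By the chain rule w_t = u_σ - u_η, w_ξ = u_η, w_ξξ = u_ηη.
Then w_t + w_ξ = u_σ: the advection term cancels and the PDE becomes the heat equation u_σ = (1/2)u_ηη on η ∈ ℝ.
Initial data: u(η,0) = w(η,0) = -2sin(2η) + 3sin(4η).
On η ∈ ℝ each mode satisfies (sin(nη))″ = -n² sin(nη), so exp(-n²σ/2) sin(nη) solves the heat equation; by superposition u(η,σ) = Σ c_n exp(-n²σ/2) sin(nη).
Reading off the coefficients: c_2=-2, c_4=3, so u(η,σ) = -2exp(-2σ)sin(2η) + 3exp(-8σ)sin(4η).
Substituting back η = ξ - t, σ = t: w(ξ,t) = u(ξ - t, t).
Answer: w(ξ, t) = 2exp(-2t)sin(2t - 2ξ) - 3exp(-8t)sin(4t - 4ξ)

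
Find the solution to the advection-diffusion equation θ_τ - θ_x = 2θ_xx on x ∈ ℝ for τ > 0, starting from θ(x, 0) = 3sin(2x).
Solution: Moving frame: η = x + τ, σ = τ, θ = u(η,σ), so θ_τ = u_σ + u_η and θ_xx = u_ηη.
Hence θ_τ - θ_x = u_σ and the PDE becomes the heat equation u_σ = 2u_ηη on η ∈ ℝ.
Initial data: u(η,0) = θ(η,0) = 3sin(2η). Each mode sin(nη) decays as exp(-2n²σ) on ℝ, so u(η,σ) = Σ c_n exp(-2n²σ) sin(nη) with c_2=3: u(η,σ) = 3exp(-8σ)sin(2η).
Substituting back: θ(x,τ) = u(x + τ, τ).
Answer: θ(x, τ) = 3exp(-8τ)sin(2x + 2τ)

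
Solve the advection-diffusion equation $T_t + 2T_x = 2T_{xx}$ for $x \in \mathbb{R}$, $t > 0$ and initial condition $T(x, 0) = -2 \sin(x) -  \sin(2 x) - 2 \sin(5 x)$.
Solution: Moving frame: $\eta = x - 2t$, $\sigma = t$, $T = u(\eta,\sigma)$, so $T_t = u_{\sigma} - 2u_{\eta}$ and $T_{xx} = u_{\eta\eta}$.
Hence $T_t + 2T_x = u_{\sigma}$ and the PDE becomes the heat equation $u_{\sigma} = 2u_{\eta\eta}$ on $\eta \in \mathbb{R}$.
Initial data: $u(\eta,0) = T(\eta,0) = -2 \sin(\eta) - \sin(2 \eta) - 2 \sin(5 \eta)$. Each mode $\sin(n\eta)$ decays as $e^{-2n^2\sigma}$ on $\mathbb{R}$, so $u(\eta,\sigma) = \sum c_n e^{-2n^2\sigma} \sin(n\eta)$ with $c_1=-2, c_2=-1, c_5=-2$: $u(\eta,\sigma) = -2 e^{-2 \sigma} \sin(\eta) - e^{-8 \sigma} \sin(2 \eta) - 2 e^{-50 \sigma} \sin(5 \eta)$.
Substituting back: $T(x,t) = u(x - 2t, t)$.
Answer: $T(x, t) = 2 e^{-2 t} \sin(2 t - x) + e^{-8 t} \sin(4 t - 2 x) + 2 e^{-50 t} \sin(10 t - 5 x)$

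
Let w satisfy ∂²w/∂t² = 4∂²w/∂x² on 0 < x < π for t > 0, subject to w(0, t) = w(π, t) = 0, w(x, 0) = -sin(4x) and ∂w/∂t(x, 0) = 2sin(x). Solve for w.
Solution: Separating variables: w = Σ [A_n cos(ω_n t) + B_n sin(ω_n t)] sin(nx), ω_n = 2n. From ICs (B_n = velocity coefficient / ω_n): A_4=-1, B_1=1.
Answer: w(x, t) = sin(2t)sin(x) - sin(4x)cos(8t)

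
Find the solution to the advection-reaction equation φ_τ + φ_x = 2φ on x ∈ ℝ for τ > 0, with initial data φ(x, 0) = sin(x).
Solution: Substitute φ = exp(2τ)u.
Then φ_τ = exp(2τ)(u_τ + 2u), φ_x = exp(2τ)u_x; substituting and dividing by exp(2τ), the lower-order terms cancel: u_τ + u_x = 0 (standard advection equation).
Data for u: u(x,0) = φ(x,0) = sin(x).
By characteristics (dx/dτ = 1), u(x,τ) = f(x - τ) with f = u(·, 0).
So u(x,τ) = sin(x - τ), and φ(x,τ) = exp(2τ)u(x,τ).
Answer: φ(x, τ) = exp(2τ)sin(x - τ)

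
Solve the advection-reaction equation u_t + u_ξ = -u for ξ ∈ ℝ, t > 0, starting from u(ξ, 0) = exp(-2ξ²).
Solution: Substitute u = exp(-t)w, i.e. w = exp(t)u.
By the product rule, u_t = exp(-t)(w_t - w), u_ξ = exp(-t)w_ξ.
Substituting into the PDE and dividing by exp(-t): w_t - w + w_ξ = -w.
The lower-order terms cancel, leaving the standard advection equation w_t + w_ξ = 0.
Initial data for w: w(ξ,0) = u(ξ,0) = exp(-2ξ²).
Solve for w:
  By method of characteristics (waves move right with speed 1):
  Along characteristics ξ - t = const, w is constant, so w(ξ,t) = f(ξ - t) with f = w(·, 0).
Hence w(ξ,t) = exp(-2(-t + ξ)²).
Transform back: u(ξ,t) = exp(-t)w(ξ,t).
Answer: u(ξ, t) = exp(-t)exp(-2(-t + ξ)²)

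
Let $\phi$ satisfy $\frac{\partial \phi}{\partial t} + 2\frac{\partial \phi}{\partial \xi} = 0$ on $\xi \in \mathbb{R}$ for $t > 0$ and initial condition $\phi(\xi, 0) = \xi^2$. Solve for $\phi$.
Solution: By characteristics ($d\xi/dt = 2$), $\phi(\xi,t) = f(\xi - 2t)$ with $f = \phi( \cdot , 0)$.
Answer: $\phi(\xi, t) = \xi^2 - 4 \xi t + 4 t^2$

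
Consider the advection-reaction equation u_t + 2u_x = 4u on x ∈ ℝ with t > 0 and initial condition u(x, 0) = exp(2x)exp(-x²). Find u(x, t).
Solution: Substitute u = exp(2x)w, i.e. w = exp(-2x)u.
By the product rule, u_x = exp(2x)(w_x + 2w), u_t = exp(2x)w_t.
Substituting into the PDE and dividing by exp(2x): w_t + 2(w_x + 2w) = 4w.
The lower-order terms cancel, leaving the standard advection equation w_t + 2w_x = 0.
Initial data for w: w(x,0) = exp(-2x)u(x,0) = exp(-x²).
Solve for w:
  By method of characteristics (waves move right with speed 2):
  Along characteristics x - 2t = const, w is constant, so w(x,t) = f(x - 2t) with f = w(·, 0).
Hence w(x,t) = exp(-(-2t + x)²).
Transform back: u(x,t) = exp(2x)w(x,t).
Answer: u(x, t) = exp(2x)exp(-(-2t + x)²)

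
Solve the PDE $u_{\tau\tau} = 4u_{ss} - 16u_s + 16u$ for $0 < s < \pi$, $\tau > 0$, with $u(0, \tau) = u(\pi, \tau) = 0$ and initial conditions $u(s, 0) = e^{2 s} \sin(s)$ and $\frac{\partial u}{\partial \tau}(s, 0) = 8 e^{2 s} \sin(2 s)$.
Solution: Substitute $u = e^{2s}w$.
Then $u_s = e^{2s}(w_s + 2w)$, $u_{ss} = e^{2s}(w_{ss} + 4w_s + 4w)$, $u_{\tau\tau} = e^{2s}w_{\tau\tau}$; substituting and dividing by $e^{2s}$, the lower-order terms cancel: $w_{\tau\tau} = 4w_{ss}$ (standard wave equation).
Data for $w$: $w(s,0) = e^{-2s}u(s,0) = \sin(s)$; $w_{\tau}(s,0) = e^{-2s}u_{\tau}(s,0) = 8 \sin(2 s)$. The boundary conditions carry over: $w(0,\tau) = w(\pi,\tau) = 0$.
Separating variables: $w = \sum [A_n \cos(\omega_n \tau) + B_n \sin(\omega_n \tau)] \sin(ns)$, $\omega_n = 2n$. From ICs ($B_n$ = velocity coefficient / $\omega_n$): $A_1=1, B_2=2$.
So $w(s,\tau) = \sin(s) \cos(2 \tau) + 2 \sin(2 s) \sin(4 \tau)$, and $u(s,\tau) = e^{2s}w(s,\tau)$.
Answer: $u(s, \tau) = 2 e^{2 s} \sin(4 \tau) \sin(2 s) + e^{2 s} \sin(s) \cos(2 \tau)$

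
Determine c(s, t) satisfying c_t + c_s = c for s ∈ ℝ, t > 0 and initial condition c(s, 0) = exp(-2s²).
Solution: Substitute c = exp(t)u, i.e. u = exp(-t)c.
By the product rule, c_t = exp(t)(u_t + u), c_s = exp(t)u_s.
Substituting into the PDE and dividing by exp(t): u_t + u + u_s = u.
The lower-order terms cancel, leaving the standard advection equation u_t + u_s = 0.
Initial data for u: u(s,0) = c(s,0) = exp(-2s²).
Solve for u:
  By method of characteristics (waves move right with speed 1):
  Along characteristics s - t = const, u is constant, so u(s,t) = f(s - t) with f = u(·, 0).
Hence u(s,t) = exp(-2(s - t)²).
Transform back: c(s,t) = exp(t)u(s,t).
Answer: c(s, t) = exp(t)exp(-2(s - t)²)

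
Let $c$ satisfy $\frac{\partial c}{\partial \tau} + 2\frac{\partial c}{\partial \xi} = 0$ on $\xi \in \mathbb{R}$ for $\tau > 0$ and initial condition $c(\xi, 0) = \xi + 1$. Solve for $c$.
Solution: By characteristics ($d\xi/d\tau = 2$), $c(\xi,\tau) = f(\xi - 2\tau)$ with $f = c( \cdot , 0)$.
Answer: $c(\xi, \tau) = -2 \tau + \xi + 1$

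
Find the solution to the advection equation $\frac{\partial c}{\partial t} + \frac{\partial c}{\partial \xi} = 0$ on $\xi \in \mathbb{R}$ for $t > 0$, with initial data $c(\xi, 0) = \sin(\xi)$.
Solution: By characteristics ($d\xi/dt = 1$), $c(\xi,t) = f(\xi - t)$ with $f = c( \cdot , 0)$.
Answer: $c(\xi, t) = \sin(\xi - t)$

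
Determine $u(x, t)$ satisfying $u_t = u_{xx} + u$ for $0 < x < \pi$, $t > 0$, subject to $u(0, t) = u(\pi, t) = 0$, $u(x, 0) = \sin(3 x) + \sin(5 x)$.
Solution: Substitute $u = e^{t}w$, i.e. $w = e^{-t}u$.
By the product rule, $u_t = e^{t}(w_t + w)$, $u_{xx} = e^{t}w_{xx}$.
Substituting into the PDE and dividing by $e^{t}$: $w_t + w = w_{xx} + w$.
The lower-order terms cancel, leaving the standard heat equation $w_t = w_{xx}$.
Initial data for $w$: $w(x,0) = u(x,0) = \sin(3 x) + \sin(5 x)$. The boundary conditions carry over: $w(0,t) = w(\pi,t) = 0$.
Solve for $w$:
  Using separation of variables $w = X(x)T(t)$:
  Eigenfunctions: $\sin(nx)$, $n = 1, 2, 3, \ldots$
  General solution: $w(x, t) = \sum c_n \sin(nx) e^{-n^2 t}$
  Matching $w(x,0) = \sin(3 x) + \sin(5 x)$ term by term: $c_3=1, c_5=1$.
Hence $w(x,t) = e^{-9 t} \sin(3 x) + e^{-25 t} \sin(5 x)$.
Transform back: $u(x,t) = e^{t}w(x,t)$.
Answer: $u(x, t) = e^{-8 t} \sin(3 x) + e^{-24 t} \sin(5 x)$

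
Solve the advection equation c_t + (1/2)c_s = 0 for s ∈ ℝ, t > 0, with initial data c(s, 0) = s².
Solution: By method of characteristics (waves move right with speed 1/2):
Along characteristics s - (1/2)t = const, c is constant, so c(s,t) = f(s - (1/2)t) with f = c(·, 0).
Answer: c(s, t) = s² - st + (1/4)t²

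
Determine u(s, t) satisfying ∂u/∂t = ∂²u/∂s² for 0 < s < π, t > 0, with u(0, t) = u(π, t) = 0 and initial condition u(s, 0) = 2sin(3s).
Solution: Separating variables: u = Σ c_n exp(-n²t) sin(ns). From u(s,0) = 2sin(3s): c_3=2.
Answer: u(s, t) = 2exp(-9t)sin(3s)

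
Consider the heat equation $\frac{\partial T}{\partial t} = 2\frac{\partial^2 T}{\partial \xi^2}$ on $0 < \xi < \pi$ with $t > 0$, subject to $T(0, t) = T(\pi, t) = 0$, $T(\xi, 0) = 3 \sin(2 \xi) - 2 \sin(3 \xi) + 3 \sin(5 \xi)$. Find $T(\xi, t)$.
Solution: Separating variables: $T = \sum c_n e^{-2n^2t} \sin(n\xi)$. From $T(\xi,0) = 3 \sin(2 \xi) - 2 \sin(3 \xi) + 3 \sin(5 \xi)$: $c_2=3, c_3=-2, c_5=3$.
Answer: $T(\xi, t) = 3 e^{-8 t} \sin(2 \xi) - 2 e^{-18 t} \sin(3 \xi) + 3 e^{-50 t} \sin(5 \xi)$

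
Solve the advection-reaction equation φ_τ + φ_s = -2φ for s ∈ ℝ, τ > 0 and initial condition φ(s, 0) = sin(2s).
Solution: Substitute φ = exp(-2τ)u, i.e. u = exp(2τ)φ.
By the product rule, φ_τ = exp(-2τ)(u_τ - 2u), φ_s = exp(-2τ)u_s.
Substituting into the PDE and dividing by exp(-2τ): u_τ - 2u + u_s = -2u.
The lower-order terms cancel, leaving the standard advection equation u_τ + u_s = 0.
Initial data for u: u(s,0) = φ(s,0) = sin(2s).
Solve for u:
  By method of characteristics (waves move right with speed 1):
  Along characteristics s - τ = const, u is constant, so u(s,τ) = f(s - τ) with f = u(·, 0).
Hence u(s,τ) = sin(2s - 2τ).
Transform back: φ(s,τ) = exp(-2τ)u(s,τ).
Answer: φ(s, τ) = exp(-2τ)sin(2s - 2τ)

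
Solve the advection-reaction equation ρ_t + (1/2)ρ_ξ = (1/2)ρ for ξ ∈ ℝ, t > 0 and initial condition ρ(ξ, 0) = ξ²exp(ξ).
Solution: Substitute ρ = exp(ξ)u, i.e. u = exp(-ξ)ρ.
By the product rule, ρ_ξ = exp(ξ)(u_ξ + u), ρ_t = exp(ξ)u_t.
Substituting into the PDE and dividing by exp(ξ): u_t + (1/2)(u_ξ + u) = (1/2)u.
The lower-order terms cancel, leaving the standard advection equation u_t + (1/2)u_ξ = 0.
Initial data for u: u(ξ,0) = exp(-ξ)ρ(ξ,0) = ξ².
Solve for u:
  By method of characteristics (waves move right with speed 1/2):
  Along characteristics ξ - (1/2)t = const, u is constant, so u(ξ,t) = f(ξ - (1/2)t) with f = u(·, 0).
Hence u(ξ,t) = (1/4)t² - tξ + ξ².
Transform back: ρ(ξ,t) = exp(ξ)u(ξ,t).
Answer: ρ(ξ, t) = (1/4)t²exp(ξ) - tξexp(ξ) + ξ²exp(ξ)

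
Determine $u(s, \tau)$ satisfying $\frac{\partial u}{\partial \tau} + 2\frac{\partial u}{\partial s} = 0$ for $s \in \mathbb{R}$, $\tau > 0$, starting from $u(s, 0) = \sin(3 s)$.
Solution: By characteristics ($ds/d\tau = 2$), $u(s,\tau) = f(s - 2\tau)$ with $f = u( \cdot , 0)$.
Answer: $u(s, \tau) = - \sin(6 \tau - 3 s)$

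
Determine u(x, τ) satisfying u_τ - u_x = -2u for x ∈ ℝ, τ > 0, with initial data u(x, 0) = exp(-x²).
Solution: Substitute u = exp(-2τ)w, i.e. w = exp(2τ)u.
By the product rule, u_τ = exp(-2τ)(w_τ - 2w), u_x = exp(-2τ)w_x.
Substituting into the PDE and dividing by exp(-2τ): w_τ - 2w - w_x = -2w.
The lower-order terms cancel, leaving the standard advection equation w_τ - w_x = 0.
Initial data for w: w(x,0) = u(x,0) = exp(-x²).
Solve for w:
  By method of characteristics (waves move left with speed 1):
  Along characteristics x + τ = const, w is constant, so w(x,τ) = f(x + τ) with f = w(·, 0).
Hence w(x,τ) = exp(-(x + τ)²).
Transform back: u(x,τ) = exp(-2τ)w(x,τ).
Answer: u(x, τ) = exp(-2τ)exp(-(x + τ)²)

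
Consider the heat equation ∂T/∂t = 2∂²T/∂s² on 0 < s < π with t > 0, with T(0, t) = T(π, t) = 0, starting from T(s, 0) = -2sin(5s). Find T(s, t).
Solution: Separating variables: T = Σ c_n exp(-2n²t) sin(ns). From T(s,0) = -2sin(5s): c_5=-2.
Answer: T(s, t) = -2exp(-50t)sin(5s)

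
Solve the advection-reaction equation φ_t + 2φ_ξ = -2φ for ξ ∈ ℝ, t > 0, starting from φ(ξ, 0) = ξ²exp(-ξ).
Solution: Substitute φ = exp(-ξ)u, i.e. u = exp(ξ)φ.
By the product rule, φ_ξ = exp(-ξ)(u_ξ - u), φ_t = exp(-ξ)u_t.
Substituting into the PDE and dividing by exp(-ξ): u_t + 2(u_ξ - u) = -2u.
The lower-order terms cancel, leaving the standard advection equation u_t + 2u_ξ = 0.
Initial data for u: u(ξ,0) = exp(ξ)φ(ξ,0) = ξ².
Solve for u:
  By method of characteristics (waves move right with speed 2):
  Along characteristics ξ - 2t = const, u is constant, so u(ξ,t) = f(ξ - 2t) with f = u(·, 0).
Hence u(ξ,t) = 4t² - 4tξ + ξ².
Transform back: φ(ξ,t) = exp(-ξ)u(ξ,t).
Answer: φ(ξ, t) = 4t²exp(-ξ) - 4tξexp(-ξ) + ξ²exp(-ξ)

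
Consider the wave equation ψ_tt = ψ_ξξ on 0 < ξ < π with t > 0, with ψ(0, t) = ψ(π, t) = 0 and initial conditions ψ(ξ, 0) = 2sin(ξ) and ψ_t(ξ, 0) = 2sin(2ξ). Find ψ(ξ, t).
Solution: Using separation of variables ψ = X(ξ)T(t):
Eigenfunctions: sin(nξ), n = 1, 2, 3, ...
General solution: ψ(ξ, t) = Σ [A_n cos(n t) + B_n sin(n t)] sin(nξ)
From ψ(ξ,0) = 2sin(ξ): A_1=2. From ψ_t(ξ,0) = 2sin(2ξ), using ψ_t(ξ,0) = Σ ω_n B_n sin(nξ) with ω_n = n: B_2 = 2/2 = 1.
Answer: ψ(ξ, t) = sin(2t)sin(2ξ) + 2sin(ξ)cos(t)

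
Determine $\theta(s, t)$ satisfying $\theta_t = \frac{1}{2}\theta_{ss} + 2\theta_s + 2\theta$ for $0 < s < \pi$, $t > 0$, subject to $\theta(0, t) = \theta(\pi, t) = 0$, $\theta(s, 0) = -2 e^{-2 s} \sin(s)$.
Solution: Substitute $\theta = e^{-2s}u$.
Then $\theta_s = e^{-2s}(u_s - 2u)$, $\theta_{ss} = e^{-2s}(u_{ss} - 4u_s + 4u)$, $\theta_t = e^{-2s}u_t$; substituting and dividing by $e^{-2s}$, the lower-order terms cancel: $u_t = \frac{1}{2}u_{ss}$ (standard heat equation).
Data for $u$: $u(s,0) = e^{2s}\theta(s,0) = -2 \sin(s)$. The boundary conditions carry over: $u(0,t) = u(\pi,t) = 0$.
Separating variables: $u = \sum c_n e^{-n^2t/2} \sin(ns)$. From $u(s,0) = -2 \sin(s)$: $c_1=-2$.
So $u(s,t) = -2 e^{-t/2} \sin(s)$, and $\theta(s,t) = e^{-2s}u(s,t)$.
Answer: $\theta(s, t) = -2 e^{-2 s} e^{-t/2} \sin(s)$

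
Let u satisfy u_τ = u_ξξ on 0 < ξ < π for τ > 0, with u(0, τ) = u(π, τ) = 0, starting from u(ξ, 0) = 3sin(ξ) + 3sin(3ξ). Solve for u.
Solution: Using separation of variables u = X(ξ)T(τ):
Eigenfunctions: sin(nξ), n = 1, 2, 3, ...
General solution: u(ξ, τ) = Σ c_n sin(nξ) exp(-n² τ)
Matching u(ξ,0) = 3sin(ξ) + 3sin(3ξ) term by term: c_1=3, c_3=3.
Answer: u(ξ, τ) = 3exp(-τ)sin(ξ) + 3exp(-9τ)sin(3ξ)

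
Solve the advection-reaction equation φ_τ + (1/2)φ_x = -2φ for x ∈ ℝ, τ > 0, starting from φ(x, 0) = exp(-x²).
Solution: Substitute φ = exp(-2τ)u.
Then φ_τ = exp(-2τ)(u_τ - 2u), φ_x = exp(-2τ)u_x; substituting and dividing by exp(-2τ), the lower-order terms cancel: u_τ + (1/2)u_x = 0 (standard advection equation).
Data for u: u(x,0) = φ(x,0) = exp(-x²).
By characteristics (dx/dτ = 1/2), u(x,τ) = f(x - (1/2)τ) with f = u(·, 0).
So u(x,τ) = exp(-(x - τ/2)²), and φ(x,τ) = exp(-2τ)u(x,τ).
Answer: φ(x, τ) = exp(-2τ)exp(-(x - τ/2)²)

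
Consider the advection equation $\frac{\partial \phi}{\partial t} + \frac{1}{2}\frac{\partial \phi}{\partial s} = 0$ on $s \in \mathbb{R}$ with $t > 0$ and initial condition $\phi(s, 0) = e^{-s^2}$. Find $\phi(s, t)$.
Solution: By characteristics ($ds/dt = 1/2$), $\phi(s,t) = f(s - \frac{1}{2}t)$ with $f = \phi( \cdot , 0)$.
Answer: $\phi(s, t) = e^{-(s - t/2)^2}$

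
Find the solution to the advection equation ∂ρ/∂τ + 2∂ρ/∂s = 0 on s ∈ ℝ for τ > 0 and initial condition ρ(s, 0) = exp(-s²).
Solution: By characteristics (ds/dτ = 2), ρ(s,τ) = f(s - 2τ) with f = ρ(·, 0).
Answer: ρ(s, τ) = exp(-(s - 2τ)²)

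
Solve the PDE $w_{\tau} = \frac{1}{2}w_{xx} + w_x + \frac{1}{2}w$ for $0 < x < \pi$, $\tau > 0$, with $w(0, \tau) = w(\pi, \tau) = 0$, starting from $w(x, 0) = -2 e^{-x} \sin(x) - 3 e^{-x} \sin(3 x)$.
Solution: Substitute $w = e^{-x}u$, i.e. $u = e^{x}w$.
By the product rule, $w_x = e^{-x}(u_x - u)$, $w_{xx} = e^{-x}(u_{xx} - 2u_x + u)$, $w_{\tau} = e^{-x}u_{\tau}$.
Substituting into the PDE and dividing by $e^{-x}$: $u_{\tau} = \frac{1}{2}(u_{xx} - 2u_x + u) + (u_x - u) + \frac{1}{2}u$.
The lower-order terms cancel, leaving the standard heat equation $u_{\tau} = \frac{1}{2}u_{xx}$.
Initial data for $u$: $u(x,0) = e^{x}w(x,0) = -2 \sin(x) - 3 \sin(3 x)$. The boundary conditions carry over: $u(0,\tau) = u(\pi,\tau) = 0$.
Solve for $u$:
  Using separation of variables $u = X(x)T(\tau)$:
  Eigenfunctions: $\sin(nx)$, $n = 1, 2, 3, \ldots$
  General solution: $u(x, \tau) = \sum c_n \sin(nx) e^{-n^2 \tau/2}$
  Matching $u(x,0) = -2 \sin(x) - 3 \sin(3 x)$ term by term: $c_1=-2, c_3=-3$.
Hence $u(x,\tau) = -2 e^{-\tau/2} \sin(x) - 3 e^{-9 \tau/2} \sin(3 x)$.
Transform back: $w(x,\tau) = e^{-x}u(x,\tau)$.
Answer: $w(x, \tau) = -2 e^{-\tau/2} e^{-x} \sin(x) - 3 e^{-9 \tau/2} e^{-x} \sin(3 x)$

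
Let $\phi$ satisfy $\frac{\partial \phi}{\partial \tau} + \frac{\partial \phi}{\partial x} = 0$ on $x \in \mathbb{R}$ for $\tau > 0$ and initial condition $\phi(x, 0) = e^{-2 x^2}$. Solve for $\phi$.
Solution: By method of characteristics (waves move right with speed 1):
Along characteristics $x - \tau =$ const, $\phi$ is constant, so $\phi(x,\tau) = f(x - \tau)$ with $f = \phi( \cdot , 0)$.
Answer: $\phi(x, \tau) = e^{-2 (-\tau + x)^2}$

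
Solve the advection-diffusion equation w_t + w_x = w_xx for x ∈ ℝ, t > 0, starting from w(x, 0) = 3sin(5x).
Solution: Moving frame: η = x - t, σ = t, w = u(η,σ), so w_t = u_σ - u_η and w_xx = u_ηη.
Hence w_t + w_x = u_σ and the PDE becomes the heat equation u_σ = u_ηη on η ∈ ℝ.
Initial data: u(η,0) = w(η,0) = 3sin(5η). Each mode sin(nη) decays as exp(-n²σ) on ℝ, so u(η,σ) = Σ c_n exp(-n²σ) sin(nη) with c_5=3: u(η,σ) = 3exp(-25σ)sin(5η).
Substituting back: w(x,t) = u(x - t, t).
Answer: w(x, t) = -3exp(-25t)sin(5t - 5x)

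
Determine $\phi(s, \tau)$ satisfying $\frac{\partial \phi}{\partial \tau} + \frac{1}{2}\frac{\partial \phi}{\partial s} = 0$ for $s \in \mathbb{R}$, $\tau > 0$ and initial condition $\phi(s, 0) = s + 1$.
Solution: By characteristics ($ds/d\tau = 1/2$), $\phi(s,\tau) = f(s - \frac{1}{2}\tau)$ with $f = \phi( \cdot , 0)$.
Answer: $\phi(s, \tau) = -\frac{1}{2} \tau + s + 1$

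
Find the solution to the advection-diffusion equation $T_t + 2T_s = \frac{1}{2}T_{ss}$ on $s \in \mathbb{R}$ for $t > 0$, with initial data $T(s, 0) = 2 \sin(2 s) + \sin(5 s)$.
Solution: Change to a moving frame: let $\eta = s - 2t$, $\sigma = t$ and write $T(s,t) = u(\eta,\sigma)$.
By the chain rule $T_t = u_{\sigma} - 2u_{\eta}$, $T_s = u_{\eta}$, $T_{ss} = u_{\eta\eta}$.
Then $T_t + 2T_s = u_{\sigma}$: the advection term cancels and the PDE becomes the heat equation $u_{\sigma} = \frac{1}{2}u_{\eta\eta}$ on $\eta \in \mathbb{R}$.
Initial data: $u(\eta,0) = T(\eta,0) = 2 \sin(2 \eta) + \sin(5 \eta)$.
On $\eta \in \mathbb{R}$ each mode satisfies $(\sin(n\eta))'' = -n^2 \sin(n\eta)$, so $e^{-n^2\sigma/2} \sin(n\eta)$ solves the heat equation; by superposition $u(\eta,\sigma) = \sum c_n e^{-n^2\sigma/2} \sin(n\eta)$.
Reading off the coefficients: $c_2=2, c_5=1$, so $u(\eta,\sigma) = 2 e^{-2 \sigma} \sin(2 \eta) + e^{-25 \sigma/2} \sin(5 \eta)$.
Substituting back $\eta = s - 2t$, $\sigma = t$: $T(s,t) = u(s - 2t, t)$.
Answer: $T(s, t) = 2 e^{-2 t} \sin(2 s - 4 t) + e^{-25 t/2} \sin(5 s - 10 t)$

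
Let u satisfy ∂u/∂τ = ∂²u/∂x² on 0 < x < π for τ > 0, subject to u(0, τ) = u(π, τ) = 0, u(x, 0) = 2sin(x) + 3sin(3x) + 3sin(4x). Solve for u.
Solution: Separating variables: u = Σ c_n exp(-n²τ) sin(nx). From u(x,0) = 2sin(x) + 3sin(3x) + 3sin(4x): c_1=2, c_3=3, c_4=3.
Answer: u(x, τ) = 2exp(-τ)sin(x) + 3exp(-9τ)sin(3x) + 3exp(-16τ)sin(4x)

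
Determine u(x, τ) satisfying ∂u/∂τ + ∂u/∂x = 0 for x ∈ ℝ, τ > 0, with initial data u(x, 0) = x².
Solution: By method of characteristics (waves move right with speed 1):
Along characteristics x - τ = const, u is constant, so u(x,τ) = f(x - τ) with f = u(·, 0).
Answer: u(x, τ) = x² - 2xτ + τ²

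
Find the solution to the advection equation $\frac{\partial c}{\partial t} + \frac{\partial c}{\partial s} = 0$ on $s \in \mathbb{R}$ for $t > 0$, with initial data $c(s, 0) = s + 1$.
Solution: By method of characteristics (waves move right with speed 1):
Along characteristics $s - t =$ const, $c$ is constant, so $c(s,t) = f(s - t)$ with $f = c( \cdot , 0)$.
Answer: $c(s, t) = s -  t + 1$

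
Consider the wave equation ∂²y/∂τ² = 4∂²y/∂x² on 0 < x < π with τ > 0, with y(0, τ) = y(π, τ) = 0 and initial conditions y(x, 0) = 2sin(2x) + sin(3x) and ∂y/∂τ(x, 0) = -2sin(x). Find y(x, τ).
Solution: Using separation of variables y = X(x)T(τ):
Eigenfunctions: sin(nx), n = 1, 2, 3, ...
General solution: y(x, τ) = Σ [A_n cos(2n τ) + B_n sin(2n τ)] sin(nx)
From y(x,0) = 2sin(2x) + sin(3x): A_2=2, A_3=1. From y_τ(x,0) = -2sin(x), using y_τ(x,0) = Σ ω_n B_n sin(nx) with ω_n = 2n: B_1 = (-2)/2 = -1.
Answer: y(x, τ) = -sin(x)sin(2τ) + 2sin(2x)cos(4τ) + sin(3x)cos(6τ)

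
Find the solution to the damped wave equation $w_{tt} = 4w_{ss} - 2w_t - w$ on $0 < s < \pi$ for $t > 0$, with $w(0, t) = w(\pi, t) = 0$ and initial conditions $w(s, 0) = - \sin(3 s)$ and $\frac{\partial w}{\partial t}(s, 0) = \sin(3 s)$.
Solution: Substitute $w = e^{-t}u$.
Then $w_t = e^{-t}(u_t - u)$, $w_{tt} = e^{-t}(u_{tt} - 2u_t + u)$, $w_{ss} = e^{-t}u_{ss}$; substituting and dividing by $e^{-t}$, the lower-order terms cancel: $u_{tt} = 4u_{ss}$ (standard wave equation).
Data for $u$: $u(s,0) = w(s,0) = - \sin(3 s)$; $u_t(s,0) = w_t(s,0) + w(s,0) = 0$. The boundary conditions carry over: $u(0,t) = u(\pi,t) = 0$.
Separating variables: $u = \sum [A_n \cos(\omega_n t) + B_n \sin(\omega_n t)] \sin(ns)$, $\omega_n = 2n$. From ICs: $A_3=-1$.
So $u(s,t) = - \sin(3 s) \cos(6 t)$, and $w(s,t) = e^{-t}u(s,t)$.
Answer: $w(s, t) = - e^{-t} \sin(3 s) \cos(6 t)$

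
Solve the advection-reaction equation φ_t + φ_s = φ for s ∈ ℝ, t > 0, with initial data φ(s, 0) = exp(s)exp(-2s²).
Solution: Substitute φ = exp(s)u, i.e. u = exp(-s)φ.
By the product rule, φ_s = exp(s)(u_s + u), φ_t = exp(s)u_t.
Substituting into the PDE and dividing by exp(s): u_t + (u_s + u) = u.
The lower-order terms cancel, leaving the standard advection equation u_t + u_s = 0.
Initial data for u: u(s,0) = exp(-s)φ(s,0) = exp(-2s²).
Solve for u:
  By method of characteristics (waves move right with speed 1):
  Along characteristics s - t = const, u is constant, so u(s,t) = f(s - t) with f = u(·, 0).
Hence u(s,t) = exp(-2(s - t)²).
Transform back: φ(s,t) = exp(s)u(s,t).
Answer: φ(s, t) = exp(s)exp(-2(s - t)²)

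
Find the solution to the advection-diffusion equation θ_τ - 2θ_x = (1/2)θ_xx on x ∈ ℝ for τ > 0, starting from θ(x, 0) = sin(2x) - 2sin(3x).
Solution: Moving frame: η = x + 2τ, σ = τ, θ = u(η,σ), so θ_τ = u_σ + 2u_η and θ_xx = u_ηη.
Hence θ_τ - 2θ_x = u_σ and the PDE becomes the heat equation u_σ = (1/2)u_ηη on η ∈ ℝ.
Initial data: u(η,0) = θ(η,0) = sin(2η) - 2sin(3η). Each mode sin(nη) decays as exp(-n²σ/2) on ℝ, so u(η,σ) = Σ c_n exp(-n²σ/2) sin(nη) with c_2=1, c_3=-2: u(η,σ) = exp(-2σ)sin(2η) - 2exp(-9σ/2)sin(3η).
Substituting back: θ(x,τ) = u(x + 2τ, τ).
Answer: θ(x, τ) = exp(-2τ)sin(2x + 4τ) - 2exp(-9τ/2)sin(3x + 6τ)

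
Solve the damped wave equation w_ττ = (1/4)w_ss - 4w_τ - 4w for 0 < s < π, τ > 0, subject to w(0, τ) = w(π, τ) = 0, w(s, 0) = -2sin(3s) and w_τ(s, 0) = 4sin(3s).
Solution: Substitute w = exp(-2τ)u, i.e. u = exp(2τ)w.
By the product rule, w_τ = exp(-2τ)(u_τ - 2u), w_ττ = exp(-2τ)(u_ττ - 4u_τ + 4u), w_ss = exp(-2τ)u_ss.
Substituting into the PDE and dividing by exp(-2τ): u_ττ - 4u_τ + 4u = (1/4)u_ss - 4(u_τ - 2u) - 4u.
The lower-order terms cancel, leaving the standard wave equation u_ττ = (1/4)u_ss.
Initial data for u: u(s,0) = w(s,0) = -2sin(3s); u_τ(s,0) = w_τ(s,0) + 2w(s,0) = 0. The boundary conditions carry over: u(0,τ) = u(π,τ) = 0.
Solve for u:
  Using separation of variables u = X(s)T(τ):
  Eigenfunctions: sin(ns), n = 1, 2, 3, ...
  General solution: u(s, τ) = Σ [A_n cos(n τ/2) + B_n sin(n τ/2)] sin(ns)
  From u(s,0) = -2sin(3s): A_3=-2. From u_τ(s,0) = 0: all B_n = 0.
Hence u(s,τ) = -2sin(3s)cos(3τ/2).
Transform back: w(s,τ) = exp(-2τ)u(s,τ).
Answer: w(s, τ) = -2exp(-2τ)sin(3s)cos(3τ/2)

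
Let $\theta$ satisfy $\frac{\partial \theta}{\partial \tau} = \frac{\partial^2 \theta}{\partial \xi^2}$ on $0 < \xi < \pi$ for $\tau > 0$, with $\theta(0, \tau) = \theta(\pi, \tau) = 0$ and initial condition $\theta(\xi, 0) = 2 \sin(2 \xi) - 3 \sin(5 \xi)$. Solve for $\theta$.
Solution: Separating variables: $\theta = \sum c_n e^{-n^2\tau} \sin(n\xi)$. From $\theta(\xi,0) = 2 \sin(2 \xi) - 3 \sin(5 \xi)$: $c_2=2, c_5=-3$.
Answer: $\theta(\xi, \tau) = 2 e^{-4 \tau} \sin(2 \xi) - 3 e^{-25 \tau} \sin(5 \xi)$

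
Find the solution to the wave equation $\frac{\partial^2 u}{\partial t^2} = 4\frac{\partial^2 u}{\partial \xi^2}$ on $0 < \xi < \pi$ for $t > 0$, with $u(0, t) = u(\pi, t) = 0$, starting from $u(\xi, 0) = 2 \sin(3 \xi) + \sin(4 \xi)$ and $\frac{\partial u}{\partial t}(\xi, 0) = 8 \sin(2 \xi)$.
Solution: Using separation of variables $u = X(\xi)T(t)$:
Eigenfunctions: $\sin(n\xi)$, $n = 1, 2, 3, \ldots$
General solution: $u(\xi, t) = \sum [A_n \cos(2n t) + B_n \sin(2n t)] \sin(n\xi)$
From $u(\xi,0) = 2 \sin(3 \xi) + \sin(4 \xi)$: $A_3=2, A_4=1$. From $u_t(\xi,0) = 8 \sin(2 \xi)$, using $u_t(\xi,0) = \sum \omega_n B_n \sin(n\xi)$ with $\omega_n = 2n$: $B_2 = 8/4 = 2$.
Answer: $u(\xi, t) = 2 \sin(2 \xi) \sin(4 t) + 2 \sin(3 \xi) \cos(6 t) + \sin(4 \xi) \cos(8 t)$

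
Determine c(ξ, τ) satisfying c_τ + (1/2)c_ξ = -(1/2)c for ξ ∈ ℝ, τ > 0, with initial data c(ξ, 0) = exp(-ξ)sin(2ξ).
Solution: Substitute c = exp(-ξ)u, i.e. u = exp(ξ)c.
By the product rule, c_ξ = exp(-ξ)(u_ξ - u), c_τ = exp(-ξ)u_τ.
Substituting into the PDE and dividing by exp(-ξ): u_τ + (1/2)(u_ξ - u) = -(1/2)u.
The lower-order terms cancel, leaving the standard advection equation u_τ + (1/2)u_ξ = 0.
Initial data for u: u(ξ,0) = exp(ξ)c(ξ,0) = sin(2ξ).
Solve for u:
  By method of characteristics (waves move right with speed 1/2):
  Along characteristics ξ - (1/2)τ = const, u is constant, so u(ξ,τ) = f(ξ - (1/2)τ) with f = u(·, 0).
Hence u(ξ,τ) = sin(2ξ - τ).
Transform back: c(ξ,τ) = exp(-ξ)u(ξ,τ).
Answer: c(ξ, τ) = exp(-ξ)sin(2ξ - τ)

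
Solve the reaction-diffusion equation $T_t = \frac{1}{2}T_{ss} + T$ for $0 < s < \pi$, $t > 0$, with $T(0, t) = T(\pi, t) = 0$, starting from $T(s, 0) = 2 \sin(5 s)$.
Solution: Substitute $T = e^{t}u$.
Then $T_t = e^{t}(u_t + u)$, $T_{ss} = e^{t}u_{ss}$; substituting and dividing by $e^{t}$, the lower-order terms cancel: $u_t = \frac{1}{2}u_{ss}$ (standard heat equation).
Data for $u$: $u(s,0) = T(s,0) = 2 \sin(5 s)$. The boundary conditions carry over: $u(0,t) = u(\pi,t) = 0$.
Separating variables: $u = \sum c_n e^{-n^2t/2} \sin(ns)$. From $u(s,0) = 2 \sin(5 s)$: $c_5=2$.
So $u(s,t) = 2 e^{-25 t/2} \sin(5 s)$, and $T(s,t) = e^{t}u(s,t)$.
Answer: $T(s, t) = 2 e^{-23 t/2} \sin(5 s)$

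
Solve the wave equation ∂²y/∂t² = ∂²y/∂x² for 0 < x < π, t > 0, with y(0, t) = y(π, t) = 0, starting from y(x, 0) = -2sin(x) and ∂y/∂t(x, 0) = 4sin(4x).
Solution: Separating variables: y = Σ [A_n cos(ω_n t) + B_n sin(ω_n t)] sin(nx), ω_n = n. From ICs (B_n = velocity coefficient / ω_n): A_1=-2, B_4=1.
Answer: y(x, t) = sin(4t)sin(4x) - 2sin(x)cos(t)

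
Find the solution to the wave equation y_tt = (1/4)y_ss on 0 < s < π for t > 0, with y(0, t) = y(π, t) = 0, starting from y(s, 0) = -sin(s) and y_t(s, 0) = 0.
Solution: Separating variables: y = Σ [A_n cos(ω_n t) + B_n sin(ω_n t)] sin(ns), ω_n = n/2. From ICs: A_1=-1.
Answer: y(s, t) = -sin(s)cos(t/2)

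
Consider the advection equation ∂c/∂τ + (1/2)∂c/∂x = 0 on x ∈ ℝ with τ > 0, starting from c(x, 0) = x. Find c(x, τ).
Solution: By characteristics (dx/dτ = 1/2), c(x,τ) = f(x - (1/2)τ) with f = c(·, 0).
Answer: c(x, τ) = x - (1/2)τ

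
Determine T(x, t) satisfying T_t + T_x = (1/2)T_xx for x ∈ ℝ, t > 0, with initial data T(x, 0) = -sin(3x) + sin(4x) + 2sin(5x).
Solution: Change to a moving frame: let η = x - t, σ = t and write T(x,t) = u(η,σ).
By the chain rule T_t = u_σ - u_η, T_x = u_η, T_xx = u_ηη.
Then T_t + T_x = u_σ: the advection term cancels and the PDE becomes the heat equation u_σ = (1/2)u_ηη on η ∈ ℝ.
Initial data: u(η,0) = T(η,0) = -sin(3η) + sin(4η) + 2sin(5η).
On η ∈ ℝ each mode satisfies (sin(nη))″ = -n² sin(nη), so exp(-n²σ/2) sin(nη) solves the heat equation; by superposition u(η,σ) = Σ c_n exp(-n²σ/2) sin(nη).
Reading off the coefficients: c_3=-1, c_4=1, c_5=2, so u(η,σ) = exp(-8σ)sin(4η) - exp(-9σ/2)sin(3η) + 2exp(-25σ/2)sin(5η).
Substituting back η = x - t, σ = t: T(x,t) = u(x - t, t).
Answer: T(x, t) = -exp(-8t)sin(4t - 4x) + exp(-9t/2)sin(3t - 3x) - 2exp(-25t/2)sin(5t - 5x)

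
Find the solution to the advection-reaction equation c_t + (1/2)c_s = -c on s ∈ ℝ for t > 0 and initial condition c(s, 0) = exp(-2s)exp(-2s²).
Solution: Substitute c = exp(-2s)u, i.e. u = exp(2s)c.
By the product rule, c_s = exp(-2s)(u_s - 2u), c_t = exp(-2s)u_t.
Substituting into the PDE and dividing by exp(-2s): u_t + (1/2)(u_s - 2u) = -u.
The lower-order terms cancel, leaving the standard advection equation u_t + (1/2)u_s = 0.
Initial data for u: u(s,0) = exp(2s)c(s,0) = exp(-2s²).
Solve for u:
  By method of characteristics (waves move right with speed 1/2):
  Along characteristics s - (1/2)t = const, u is constant, so u(s,t) = f(s - (1/2)t) with f = u(·, 0).
Hence u(s,t) = exp(-2(s - t/2)²).
Transform back: c(s,t) = exp(-2s)u(s,t).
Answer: c(s, t) = exp(-2s)exp(-2(s - t/2)²)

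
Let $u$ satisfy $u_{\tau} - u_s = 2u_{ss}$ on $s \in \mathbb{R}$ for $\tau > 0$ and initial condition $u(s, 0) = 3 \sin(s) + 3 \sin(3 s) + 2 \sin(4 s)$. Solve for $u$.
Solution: Moving frame: $\eta = s + \tau$, $\sigma = \tau$, $u = w(\eta,\sigma)$, so $u_{\tau} = w_{\sigma} + w_{\eta}$ and $u_{ss} = w_{\eta\eta}$.
Hence $u_{\tau} - u_s = w_{\sigma}$ and the PDE becomes the heat equation $w_{\sigma} = 2w_{\eta\eta}$ on $\eta \in \mathbb{R}$.
Initial data: $w(\eta,0) = u(\eta,0) = 3 \sin(\eta) + 3 \sin(3 \eta) + 2 \sin(4 \eta)$. Each mode $\sin(n\eta)$ decays as $e^{-2n^2\sigma}$ on $\mathbb{R}$, so $w(\eta,\sigma) = \sum c_n e^{-2n^2\sigma} \sin(n\eta)$ with $c_1=3, c_3=3, c_4=2$: $w(\eta,\sigma) = 3 e^{-2 \sigma} \sin(\eta) + 3 e^{-18 \sigma} \sin(3 \eta) + 2 e^{-32 \sigma} \sin(4 \eta)$.
Substituting back: $u(s,\tau) = w(s + \tau, \tau)$.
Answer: $u(s, \tau) = 3 e^{-2 \tau} \sin(\tau + s) + 3 e^{-18 \tau} \sin(3 \tau + 3 s) + 2 e^{-32 \tau} \sin(4 \tau + 4 s)$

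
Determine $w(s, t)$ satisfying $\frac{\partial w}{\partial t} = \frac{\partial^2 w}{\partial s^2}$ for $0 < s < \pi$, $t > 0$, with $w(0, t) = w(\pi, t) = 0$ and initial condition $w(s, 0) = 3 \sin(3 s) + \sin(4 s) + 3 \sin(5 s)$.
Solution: Separating variables: $w = \sum c_n e^{-n^2t} \sin(ns)$. From $w(s,0) = 3 \sin(3 s) + \sin(4 s) + 3 \sin(5 s)$: $c_3=3, c_4=1, c_5=3$.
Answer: $w(s, t) = 3 e^{-9 t} \sin(3 s) + e^{-16 t} \sin(4 s) + 3 e^{-25 t} \sin(5 s)$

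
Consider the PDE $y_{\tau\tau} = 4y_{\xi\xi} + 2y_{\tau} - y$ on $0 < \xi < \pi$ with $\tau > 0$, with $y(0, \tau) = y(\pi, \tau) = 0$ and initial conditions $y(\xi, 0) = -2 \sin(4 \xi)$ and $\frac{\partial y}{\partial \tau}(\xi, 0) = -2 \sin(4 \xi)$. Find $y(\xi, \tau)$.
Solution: Substitute $y = e^{\tau}u$, i.e. $u = e^{-\tau}y$.
By the product rule, $y_{\tau} = e^{\tau}(u_{\tau} + u)$, $y_{\tau\tau} = e^{\tau}(u_{\tau\tau} + 2u_{\tau} + u)$, $y_{\xi\xi} = e^{\tau}u_{\xi\xi}$.
Substituting into the PDE and dividing by $e^{\tau}$: $u_{\tau\tau} + 2u_{\tau} + u = 4u_{\xi\xi} + 2(u_{\tau} + u) - u$.
The lower-order terms cancel, leaving the standard wave equation $u_{\tau\tau} = 4u_{\xi\xi}$.
Initial data for $u$: $u(\xi,0) = y(\xi,0) = -2 \sin(4 \xi)$; $u_{\tau}(\xi,0) = y_{\tau}(\xi,0) - y(\xi,0) = 0$. The boundary conditions carry over: $u(0,\tau) = u(\pi,\tau) = 0$.
Solve for $u$:
  Using separation of variables $u = X(\xi)T(\tau)$:
  Eigenfunctions: $\sin(n\xi)$, $n = 1, 2, 3, \ldots$
  General solution: $u(\xi, \tau) = \sum [A_n \cos(2n \tau) + B_n \sin(2n \tau)] \sin(n\xi)$
  From $u(\xi,0) = -2 \sin(4 \xi)$: $A_4=-2$. From $u_{\tau}(\xi,0) = 0$: all $B_n = 0$.
Hence $u(\xi,\tau) = -2 \sin(4 \xi) \cos(8 \tau)$.
Transform back: $y(\xi,\tau) = e^{\tau}u(\xi,\tau)$.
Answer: $y(\xi, \tau) = -2 e^{\tau} \sin(4 \xi) \cos(8 \tau)$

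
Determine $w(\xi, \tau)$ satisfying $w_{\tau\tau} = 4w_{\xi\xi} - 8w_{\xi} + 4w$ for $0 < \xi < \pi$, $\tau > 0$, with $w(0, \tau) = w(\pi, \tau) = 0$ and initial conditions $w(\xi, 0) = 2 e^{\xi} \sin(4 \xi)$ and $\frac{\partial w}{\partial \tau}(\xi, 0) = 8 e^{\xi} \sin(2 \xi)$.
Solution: Substitute $w = e^{\xi}u$.
Then $w_{\xi} = e^{\xi}(u_{\xi} + u)$, $w_{\xi\xi} = e^{\xi}(u_{\xi\xi} + 2u_{\xi} + u)$, $w_{\tau\tau} = e^{\xi}u_{\tau\tau}$; substituting and dividing by $e^{\xi}$, the lower-order terms cancel: $u_{\tau\tau} = 4u_{\xi\xi}$ (standard wave equation).
Data for $u$: $u(\xi,0) = e^{-\xi}w(\xi,0) = 2 \sin(4 \xi)$; $u_{\tau}(\xi,0) = e^{-\xi}w_{\tau}(\xi,0) = 8 \sin(2 \xi)$. The boundary conditions carry over: $u(0,\tau) = u(\pi,\tau) = 0$.
Separating variables: $u = \sum [A_n \cos(\omega_n \tau) + B_n \sin(\omega_n \tau)] \sin(n\xi)$, $\omega_n = 2n$. From ICs ($B_n$ = velocity coefficient / $\omega_n$): $A_4=2, B_2=2$.
So $u(\xi,\tau) = 2 \sin(2 \xi) \sin(4 \tau) + 2 \sin(4 \xi) \cos(8 \tau)$, and $w(\xi,\tau) = e^{\xi}u(\xi,\tau)$.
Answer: $w(\xi, \tau) = 2 e^{\xi} \sin(4 \tau) \sin(2 \xi) + 2 e^{\xi} \sin(4 \xi) \cos(8 \tau)$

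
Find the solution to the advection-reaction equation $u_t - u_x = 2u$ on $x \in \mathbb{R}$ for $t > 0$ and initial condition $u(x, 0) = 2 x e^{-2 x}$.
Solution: Substitute $u = e^{-2x}w$, i.e. $w = e^{2x}u$.
By the product rule, $u_x = e^{-2x}(w_x - 2w)$, $u_t = e^{-2x}w_t$.
Substituting into the PDE and dividing by $e^{-2x}$: $w_t - (w_x - 2w) = 2w$.
The lower-order terms cancel, leaving the standard advection equation $w_t - w_x = 0$.
Initial data for $w$: $w(x,0) = e^{2x}u(x,0) = 2 x$.
Solve for $w$:
  By method of characteristics (waves move left with speed 1):
  Along characteristics $x + t =$ const, $w$ is constant, so $w(x,t) = f(x + t)$ with $f = w( \cdot , 0)$.
Hence $w(x,t) = 2 t + 2 x$.
Transform back: $u(x,t) = e^{-2x}w(x,t)$.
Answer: $u(x, t) = 2 t e^{-2 x} + 2 x e^{-2 x}$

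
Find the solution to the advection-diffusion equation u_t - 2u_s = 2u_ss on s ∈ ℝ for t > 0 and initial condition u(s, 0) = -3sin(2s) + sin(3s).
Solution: Moving frame: η = s + 2t, σ = t, u = w(η,σ), so u_t = w_σ + 2w_η and u_ss = w_ηη.
Hence u_t - 2u_s = w_σ and the PDE becomes the heat equation w_σ = 2w_ηη on η ∈ ℝ.
Initial data: w(η,0) = u(η,0) = -3sin(2η) + sin(3η). Each mode sin(nη) decays as exp(-2n²σ) on ℝ, so w(η,σ) = Σ c_n exp(-2n²σ) sin(nη) with c_2=-3, c_3=1: w(η,σ) = -3exp(-8σ)sin(2η) + exp(-18σ)sin(3η).
Substituting back: u(s,t) = w(s + 2t, t).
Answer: u(s, t) = -3exp(-8t)sin(2s + 4t) + exp(-18t)sin(3s + 6t)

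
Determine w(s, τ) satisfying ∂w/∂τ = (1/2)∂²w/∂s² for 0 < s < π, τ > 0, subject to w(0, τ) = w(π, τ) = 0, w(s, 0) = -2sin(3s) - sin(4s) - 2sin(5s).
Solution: Separating variables: w = Σ c_n exp(-n²τ/2) sin(ns). From w(s,0) = -2sin(3s) - sin(4s) - 2sin(5s): c_3=-2, c_4=-1, c_5=-2.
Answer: w(s, τ) = -exp(-8τ)sin(4s) - 2exp(-9τ/2)sin(3s) - 2exp(-25τ/2)sin(5s)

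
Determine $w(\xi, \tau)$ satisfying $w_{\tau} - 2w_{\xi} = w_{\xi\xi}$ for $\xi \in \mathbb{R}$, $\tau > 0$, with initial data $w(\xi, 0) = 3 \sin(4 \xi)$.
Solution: Moving frame: $\eta = \xi + 2\tau$, $\sigma = \tau$, $w = u(\eta,\sigma)$, so $w_{\tau} = u_{\sigma} + 2u_{\eta}$ and $w_{\xi\xi} = u_{\eta\eta}$.
Hence $w_{\tau} - 2w_{\xi} = u_{\sigma}$ and the PDE becomes the heat equation $u_{\sigma} = u_{\eta\eta}$ on $\eta \in \mathbb{R}$.
Initial data: $u(\eta,0) = w(\eta,0) = 3 \sin(4 \eta)$. Each mode $\sin(n\eta)$ decays as $e^{-n^2\sigma}$ on $\mathbb{R}$, so $u(\eta,\sigma) = \sum c_n e^{-n^2\sigma} \sin(n\eta)$ with $c_4=3$: $u(\eta,\sigma) = 3 e^{-16 \sigma} \sin(4 \eta)$.
Substituting back: $w(\xi,\tau) = u(\xi + 2\tau, \tau)$.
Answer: $w(\xi, \tau) = 3 e^{-16 \tau} \sin(8 \tau + 4 \xi)$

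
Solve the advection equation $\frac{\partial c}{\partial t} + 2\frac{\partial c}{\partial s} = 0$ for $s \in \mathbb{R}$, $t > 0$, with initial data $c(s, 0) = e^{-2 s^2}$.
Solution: By method of characteristics (waves move right with speed 2):
Along characteristics $s - 2t =$ const, $c$ is constant, so $c(s,t) = f(s - 2t)$ with $f = c( \cdot , 0)$.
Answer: $c(s, t) = e^{-2 (s - 2 t)^2}$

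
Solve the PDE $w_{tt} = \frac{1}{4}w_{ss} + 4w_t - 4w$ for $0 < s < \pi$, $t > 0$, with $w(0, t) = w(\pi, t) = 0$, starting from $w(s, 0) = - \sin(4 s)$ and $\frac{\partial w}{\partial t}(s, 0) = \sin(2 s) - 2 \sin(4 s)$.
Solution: Substitute $w = e^{2t}u$, i.e. $u = e^{-2t}w$.
By the product rule, $w_t = e^{2t}(u_t + 2u)$, $w_{tt} = e^{2t}(u_{tt} + 4u_t + 4u)$, $w_{ss} = e^{2t}u_{ss}$.
Substituting into the PDE and dividing by $e^{2t}$: $u_{tt} + 4u_t + 4u = \frac{1}{4}u_{ss} + 4(u_t + 2u) - 4u$.
The lower-order terms cancel, leaving the standard wave equation $u_{tt} = \frac{1}{4}u_{ss}$.
Initial data for $u$: $u(s,0) = w(s,0) = - \sin(4 s)$; $u_t(s,0) = w_t(s,0) - 2w(s,0) = \sin(2 s)$. The boundary conditions carry over: $u(0,t) = u(\pi,t) = 0$.
Solve for $u$:
  Using separation of variables $u = X(s)T(t)$:
  Eigenfunctions: $\sin(ns)$, $n = 1, 2, 3, \ldots$
  General solution: $u(s, t) = \sum [A_n \cos(n t/2) + B_n \sin(n t/2)] \sin(ns)$
  From $u(s,0) = - \sin(4 s)$: $A_4=-1$. From $u_t(s,0) = \sin(2 s)$, using $u_t(s,0) = \sum \omega_n B_n \sin(ns)$ with $\omega_n = n/2$: $B_2 = 1/1 = 1$.
Hence $u(s,t) = \sin(2 s) \sin(t) - \sin(4 s) \cos(2 t)$.
Transform back: $w(s,t) = e^{2t}u(s,t)$.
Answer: $w(s, t) = e^{2 t} \sin(2 s) \sin(t) -  e^{2 t} \sin(4 s) \cos(2 t)$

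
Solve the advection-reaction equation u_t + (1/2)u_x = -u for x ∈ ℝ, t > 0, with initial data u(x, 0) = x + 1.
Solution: Substitute u = exp(-t)w, i.e. w = exp(t)u.
By the product rule, u_t = exp(-t)(w_t - w), u_x = exp(-t)w_x.
Substituting into the PDE and dividing by exp(-t): w_t - w + (1/2)w_x = -w.
The lower-order terms cancel, leaving the standard advection equation w_t + (1/2)w_x = 0.
Initial data for w: w(x,0) = u(x,0) = x + 1.
Solve for w:
  By method of characteristics (waves move right with speed 1/2):
  Along characteristics x - (1/2)t = const, w is constant, so w(x,t) = f(x - (1/2)t) with f = w(·, 0).
Hence w(x,t) = -(1/2)t + x + 1.
Transform back: u(x,t) = exp(-t)w(x,t).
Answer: u(x, t) = -(1/2)texp(-t) + xexp(-t) + exp(-t)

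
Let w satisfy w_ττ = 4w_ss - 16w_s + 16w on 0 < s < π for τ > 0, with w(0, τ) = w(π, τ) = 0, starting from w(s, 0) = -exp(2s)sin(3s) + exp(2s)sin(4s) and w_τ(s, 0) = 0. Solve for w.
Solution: Substitute w = exp(2s)u.
Then w_s = exp(2s)(u_s + 2u), w_ss = exp(2s)(u_ss + 4u_s + 4u), w_ττ = exp(2s)u_ττ; substituting and dividing by exp(2s), the lower-order terms cancel: u_ττ = 4u_ss (standard wave equation).
Data for u: u(s,0) = exp(-2s)w(s,0) = -sin(3s) + sin(4s); u_τ(s,0) = exp(-2s)w_τ(s,0) = 0. The boundary conditions carry over: u(0,τ) = u(π,τ) = 0.
Separating variables: u = Σ [A_n cos(ω_n τ) + B_n sin(ω_n τ)] sin(ns), ω_n = 2n. From ICs: A_3=-1, A_4=1.
So u(s,τ) = -sin(3s)cos(6τ) + sin(4s)cos(8τ), and w(s,τ) = exp(2s)u(s,τ).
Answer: w(s, τ) = -exp(2s)sin(3s)cos(6τ) + exp(2s)sin(4s)cos(8τ)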